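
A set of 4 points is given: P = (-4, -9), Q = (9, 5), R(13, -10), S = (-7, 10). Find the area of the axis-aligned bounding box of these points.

400

x ranges over [-7, 13], width 20.
y ranges over [-10, 10], height 20.
Area = 20 × 20 = 400.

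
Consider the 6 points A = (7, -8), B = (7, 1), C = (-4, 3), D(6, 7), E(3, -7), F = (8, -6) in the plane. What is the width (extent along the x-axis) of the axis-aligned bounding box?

max x = 8, min x = -4, so width = 12.

12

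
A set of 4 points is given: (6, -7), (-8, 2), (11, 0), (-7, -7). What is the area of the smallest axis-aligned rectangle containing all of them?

171

x ranges over [-8, 11], width 19.
y ranges over [-7, 2], height 9.
Area = 19 × 9 = 171.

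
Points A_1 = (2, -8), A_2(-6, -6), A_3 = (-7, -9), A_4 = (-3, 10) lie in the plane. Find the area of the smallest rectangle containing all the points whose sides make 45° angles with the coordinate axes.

In coordinates u = x + y, v = x − y the rectangle is axis-aligned; the map (x,y)→(u,v) scales areas by 2.
u-values: -6, -12, -16, 7; range = 7 − (-16) = 23.
v-values: 10, 0, 2, -13; range = 10 − (-13) = 23.
Area = (23 × 23) / 2 = 264.5.

264.5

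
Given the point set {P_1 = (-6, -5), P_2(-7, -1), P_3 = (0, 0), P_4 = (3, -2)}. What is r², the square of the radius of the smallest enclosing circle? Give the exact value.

A smallest enclosing disk is always determined by at most three of the input points on its boundary.
The minimum enclosing circle is determined by three boundary points: P_1, P_2, P_4.
Their circumcentre is (-53/26, -49/26) with r² = 8585/338.
The farthest remaining point P_3 is at distance² 2605/338 ≤ 8585/338.

8585/338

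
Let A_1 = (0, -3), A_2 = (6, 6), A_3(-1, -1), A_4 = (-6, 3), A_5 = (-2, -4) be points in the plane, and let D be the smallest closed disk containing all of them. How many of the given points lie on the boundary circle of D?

3

The minimum enclosing circle is determined by three boundary points: A_2, A_4, A_5.
Their circumcentre is (0.59375, 2.125) with r² = 44.2431640625.
The farthest remaining point A_1 is at distance² 26.6181640625 ≤ 44.2431640625.
The points at distance exactly r from the centre are A_2, A_4, A_5 — 3 points.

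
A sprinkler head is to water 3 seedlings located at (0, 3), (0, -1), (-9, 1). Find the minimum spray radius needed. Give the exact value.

Call the three points A, B, C in the order given.
Side lengths²: AB² = 16, AC² = 85, BC² = 85.
Since BC² = 85 < 85 + 16 = 101, the triangle is acute, so the smallest enclosing circle is the circumcircle.
Circumcentre = (-77/18, 1), r² = 7225/324.
r = √(7225/324) = 85/18.

85/18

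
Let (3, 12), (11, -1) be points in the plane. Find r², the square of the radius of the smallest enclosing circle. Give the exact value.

58.25

The smallest circle enclosing two points has them as diameter endpoints.
Centre = midpoint = (7, 5.5); r² = |(3, 12)−(11, -1)|²/4 = 233/4 = 58.25.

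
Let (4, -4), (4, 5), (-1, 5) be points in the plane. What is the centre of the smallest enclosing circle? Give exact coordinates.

(1.5, 0.5)

Call the three points A, B, C in the order given.
Side lengths²: AB² = 81, AC² = 106, BC² = 25.
Since AC² = 106 ≥ 81 + 25 = 106, the angle opposite AC is not acute, so the smallest enclosing circle has AC as diameter.
Centre = midpoint of AC = (1.5, 0.5), r² = 106/4 = 26.5.
Centre = (1.5, 0.5).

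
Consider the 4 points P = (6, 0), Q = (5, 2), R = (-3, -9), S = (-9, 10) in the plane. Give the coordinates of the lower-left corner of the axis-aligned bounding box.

(-9, -9)

x-range [-9, 6], y-range [-9, 10].
The lower-left corner is (-9, -9).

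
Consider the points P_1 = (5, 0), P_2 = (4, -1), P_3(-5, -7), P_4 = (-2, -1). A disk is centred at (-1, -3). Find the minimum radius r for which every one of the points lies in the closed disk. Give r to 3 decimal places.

6.708

The required radius is the distance from (-1, -3) to the farthest point.
Squared distances: 45, 29, 32, 5.
Maximum is 45, attained at P_1.
r = √45 ≈ 6.708.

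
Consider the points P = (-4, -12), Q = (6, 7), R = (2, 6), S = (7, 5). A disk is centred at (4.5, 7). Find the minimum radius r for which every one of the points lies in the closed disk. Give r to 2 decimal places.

20.81

The required radius is the distance from (4.5, 7) to the farthest point.
Squared distances: 433.25, 2.25, 7.25, 10.25.
Maximum is 433.25, attained at P.
r = √(433.25) ≈ 20.81.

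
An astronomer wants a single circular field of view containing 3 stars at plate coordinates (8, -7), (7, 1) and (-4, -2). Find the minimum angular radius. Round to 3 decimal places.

6.566

Call the three points A, B, C in the order given.
Side lengths²: AB² = 65, AC² = 169, BC² = 130.
Since AC² = 169 < 130 + 65 = 195, the triangle is acute, so the smallest enclosing circle is the circumcircle.
Circumcentre = (33/14, -51/14), r² = 4225/98.
r = √(4225/98) ≈ 6.566.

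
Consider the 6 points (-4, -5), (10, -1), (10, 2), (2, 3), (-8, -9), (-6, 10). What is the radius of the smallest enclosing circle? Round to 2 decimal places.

11.26

By Welzl's lemma the MEC is supported by two points (diametrically opposite) or three points (on a circumcircle).
The minimum enclosing circle is determined by three boundary points: (10, 2), (-8, -9), (-6, 10).
Their circumcentre is (-1.0625, -0.125) with r² = 126.89453125.
The farthest remaining point (10, -1) is at distance² 123.14453125 ≤ 126.89453125.
r = √(126.89453125) ≈ 11.26.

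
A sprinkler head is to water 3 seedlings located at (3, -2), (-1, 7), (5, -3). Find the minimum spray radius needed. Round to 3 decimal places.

5.831

Call the three points A, B, C in the order given.
Side lengths²: AB² = 97, AC² = 5, BC² = 136.
Since BC² = 136 ≥ 97 + 5 = 102, the angle opposite BC is not acute, so the smallest enclosing circle has BC as diameter.
Centre = midpoint of BC = (2, 2), r² = 136/4 = 34.
r = √34 ≈ 5.831.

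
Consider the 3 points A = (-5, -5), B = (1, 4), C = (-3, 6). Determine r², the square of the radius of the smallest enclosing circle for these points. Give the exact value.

31.73828125

Side lengths²: AB² = 117, AC² = 125, BC² = 20.
Since AC² = 125 < 117 + 20 = 137, the triangle is acute, so the smallest enclosing circle is the circumcircle.
Circumcentre = (-3.3125, 0.375), r² = 31.73828125.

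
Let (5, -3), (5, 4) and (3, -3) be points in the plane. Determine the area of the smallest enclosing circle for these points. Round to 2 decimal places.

Call the three points A, B, C in the order given.
Side lengths²: AB² = 49, AC² = 4, BC² = 53.
Since BC² = 53 ≥ 49 + 4 = 53, the angle opposite BC is not acute, so the smallest enclosing circle has BC as diameter.
Centre = midpoint of BC = (4, 0.5), r² = 53/4 = 13.25.
Area = π·r² = π·13.25 ≈ 41.63.

41.63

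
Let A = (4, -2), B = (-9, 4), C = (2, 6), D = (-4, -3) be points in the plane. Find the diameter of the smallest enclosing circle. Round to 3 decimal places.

14.318

The minimum enclosing circle of a finite set is fixed by two of the points (as a diameter) or three (as a circumcircle).
The farthest pair is A–B with squared distance 205. The circle on this segment as diameter has centre (-2.5, 1) and r² = 205/4 = 51.25.
Check C: distance² to centre = 45.25 ≤ 51.25, so it lies inside.
All remaining points lie in this disk, and no smaller disk contains both endpoints, so this is the minimum enclosing circle.
Diameter = 2r = 2√(51.25) ≈ 14.318.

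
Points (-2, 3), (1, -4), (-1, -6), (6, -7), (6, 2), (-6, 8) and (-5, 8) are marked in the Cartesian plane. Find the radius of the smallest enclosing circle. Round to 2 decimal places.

9.60

The farthest pair is (6, -7)–(-6, 8) with squared distance 369. The circle on this segment as diameter has centre (0, 0.5) and r² = 369/4 = 92.25.
Check (-2, 3): distance² to centre = 10.25 ≤ 92.25, so it lies inside.
All remaining points lie in this disk, and no smaller disk contains both endpoints, so this is the minimum enclosing circle.
r = √(92.25) ≈ 9.60.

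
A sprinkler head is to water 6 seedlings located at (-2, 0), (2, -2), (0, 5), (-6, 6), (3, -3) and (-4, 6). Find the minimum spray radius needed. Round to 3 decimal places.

6.364

By Welzl's lemma the MEC is supported by two points (diametrically opposite) or three points (on a circumcircle).
The farthest pair is (-6, 6)–(3, -3) with squared distance 162. The circle on this segment as diameter has centre (-1.5, 1.5) and r² = 162/4 = 40.5.
Check (-2, 0): distance² to centre = 2.5 ≤ 40.5, so it lies inside.
All remaining points lie in this disk, and no smaller disk contains both endpoints, so this is the minimum enclosing circle.
r = √(40.5) ≈ 6.364.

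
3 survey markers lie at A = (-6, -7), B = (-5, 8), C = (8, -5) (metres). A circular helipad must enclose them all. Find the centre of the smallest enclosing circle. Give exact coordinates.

Side lengths²: AB² = 226, AC² = 200, BC² = 338.
Since BC² = 338 < 226 + 200 = 426, the triangle is acute, so the smallest enclosing circle is the circumcircle.
Circumcentre = (0.125, 0.125), r² = 88.28125.
Centre = (0.125, 0.125).

(0.125, 0.125)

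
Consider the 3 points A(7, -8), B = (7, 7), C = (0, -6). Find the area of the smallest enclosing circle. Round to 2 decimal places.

Side lengths²: AB² = 225, AC² = 53, BC² = 218.
Since AB² = 225 < 218 + 53 = 271, the triangle is acute, so the smallest enclosing circle is the circumcircle.
Circumcentre = (75/14, -0.5), r² = 5777/98.
Area = π·r² = π·5777/98 ≈ 185.19.

185.19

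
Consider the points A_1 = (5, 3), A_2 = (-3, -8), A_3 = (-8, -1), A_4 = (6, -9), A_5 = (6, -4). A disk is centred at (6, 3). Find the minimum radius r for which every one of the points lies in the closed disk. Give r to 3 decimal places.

14.560

The required radius is the distance from (6, 3) to the farthest point.
Squared distances: 1, 202, 212, 144, 49.
Maximum is 212, attained at A_3.
r = √212 ≈ 14.560.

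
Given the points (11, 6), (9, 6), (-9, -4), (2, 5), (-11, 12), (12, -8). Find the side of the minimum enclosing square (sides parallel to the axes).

The bounding box has width 23 and height 20.
An axis-aligned square enclosing the set must have side ≥ max(width, height).
So the minimum side is max(23, 20) = 23.

23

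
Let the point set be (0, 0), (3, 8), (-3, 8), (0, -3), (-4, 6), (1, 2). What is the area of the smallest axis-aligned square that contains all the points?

121

The bounding box has width 7 and height 11.
An axis-aligned square enclosing the set must have side ≥ max(width, height).
So the minimum side is max(7, 11) = 11.
Area = 11² = 121.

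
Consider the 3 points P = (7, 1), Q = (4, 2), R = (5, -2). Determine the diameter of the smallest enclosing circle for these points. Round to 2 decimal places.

Side lengths²: PQ² = 10, PR² = 13, QR² = 17.
Since QR² = 17 < 13 + 10 = 23, the triangle is acute, so the smallest enclosing circle is the circumcircle.
Circumcentre = (111/22, 3/22), r² = 1105/242.
Diameter = 2r = 2√(1105/242) ≈ 4.27.

4.27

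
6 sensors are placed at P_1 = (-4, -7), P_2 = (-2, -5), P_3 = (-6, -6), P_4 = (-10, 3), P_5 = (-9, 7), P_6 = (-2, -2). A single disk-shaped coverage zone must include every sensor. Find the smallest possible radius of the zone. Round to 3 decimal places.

The minimum enclosing circle of a finite set is fixed by two of the points (as a diameter) or three (as a circumcircle).
The farthest pair is P_1–P_5 with squared distance 221. The circle on this segment as diameter has centre (-6.5, 0) and r² = 221/4 = 55.25.
Check P_2: distance² to centre = 45.25 ≤ 55.25, so it lies inside.
All remaining points lie in this disk, and no smaller disk contains both endpoints, so this is the minimum enclosing circle.
r = √(55.25) ≈ 7.433.

7.433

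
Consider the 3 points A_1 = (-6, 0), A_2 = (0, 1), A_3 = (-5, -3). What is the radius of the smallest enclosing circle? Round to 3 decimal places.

3.241

Side lengths²: A_1A_2² = 37, A_1A_3² = 10, A_2A_3² = 41.
Since A_2A_3² = 41 < 37 + 10 = 47, the triangle is acute, so the smallest enclosing circle is the circumcircle.
Circumcentre = (-107/38, -23/38), r² = 7585/722.
r = √(7585/722) ≈ 3.241.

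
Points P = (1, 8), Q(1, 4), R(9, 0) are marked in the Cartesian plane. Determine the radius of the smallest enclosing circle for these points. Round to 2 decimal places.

Side lengths²: PQ² = 16, PR² = 128, QR² = 80.
Since PR² = 128 ≥ 80 + 16 = 96, the angle opposite PR is not acute, so the smallest enclosing circle has PR as diameter.
Centre = midpoint of PR = (5, 4), r² = 128/4 = 32.
r = √32 ≈ 5.66.

5.66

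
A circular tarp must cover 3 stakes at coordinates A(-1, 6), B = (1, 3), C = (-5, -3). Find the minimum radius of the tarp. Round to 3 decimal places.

Side lengths²: AB² = 13, AC² = 97, BC² = 72.
Since AC² = 97 ≥ 72 + 13 = 85, the angle opposite AC is not acute, so the smallest enclosing circle has AC as diameter.
Centre = midpoint of AC = (-3, 1.5), r² = 97/4 = 24.25.
r = √(24.25) ≈ 4.924.

4.924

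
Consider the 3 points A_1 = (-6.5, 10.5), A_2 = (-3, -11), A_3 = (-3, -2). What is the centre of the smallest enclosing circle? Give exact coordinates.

(-4.75, -0.25)

Side lengths²: A_1A_2² = 474.5, A_1A_3² = 168.5, A_2A_3² = 81.
Since A_1A_2² = 474.5 ≥ 168.5 + 81 = 249.5, the angle opposite A_1A_2 is not acute, so the smallest enclosing circle has A_1A_2 as diameter.
Centre = midpoint of A_1A_2 = (-4.75, -0.25), r² = 474.5/4 = 118.625.
Centre = (-4.75, -0.25).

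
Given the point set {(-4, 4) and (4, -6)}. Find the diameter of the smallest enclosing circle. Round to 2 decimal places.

The smallest circle enclosing two points has them as diameter endpoints.
Centre = midpoint = (0, -1); r² = |(-4, 4)−(4, -6)|²/4 = 164/4 = 41.
Diameter = 2r = 2√41 ≈ 12.81.

12.81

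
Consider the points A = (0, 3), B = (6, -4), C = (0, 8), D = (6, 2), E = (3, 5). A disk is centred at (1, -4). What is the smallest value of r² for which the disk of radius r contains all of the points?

The required radius is the distance from (1, -4) to the farthest point.
Squared distances: 50, 25, 145, 61, 85.
Maximum is 145, attained at C.

145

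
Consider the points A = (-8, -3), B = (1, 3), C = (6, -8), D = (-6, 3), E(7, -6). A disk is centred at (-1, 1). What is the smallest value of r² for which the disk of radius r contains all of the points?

130

The required radius is the distance from (-1, 1) to the farthest point.
Squared distances: 65, 8, 130, 29, 113.
Maximum is 130, attained at C.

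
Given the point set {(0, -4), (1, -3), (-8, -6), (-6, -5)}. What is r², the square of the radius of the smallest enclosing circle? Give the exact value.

22.5

A smallest enclosing disk is always determined by at most three of the input points on its boundary.
The farthest pair is (1, -3)–(-8, -6) with squared distance 90. The circle on this segment as diameter has centre (-3.5, -4.5) and r² = 90/4 = 22.5.
Check (0, -4): distance² to centre = 12.5 ≤ 22.5, so it lies inside.
All remaining points lie in this disk, and no smaller disk contains both endpoints, so this is the minimum enclosing circle.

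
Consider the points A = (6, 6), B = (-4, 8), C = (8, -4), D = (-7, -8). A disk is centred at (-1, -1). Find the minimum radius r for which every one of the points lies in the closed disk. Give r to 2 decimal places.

9.90

The required radius is the distance from (-1, -1) to the farthest point.
Squared distances: 98, 90, 90, 85.
Maximum is 98, attained at A.
r = √98 ≈ 9.90.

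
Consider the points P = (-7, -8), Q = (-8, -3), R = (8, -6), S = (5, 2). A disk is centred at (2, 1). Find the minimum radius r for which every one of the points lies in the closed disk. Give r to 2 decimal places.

The required radius is the distance from (2, 1) to the farthest point.
Squared distances: 162, 116, 85, 10.
Maximum is 162, attained at P.
r = √162 ≈ 12.73.

12.73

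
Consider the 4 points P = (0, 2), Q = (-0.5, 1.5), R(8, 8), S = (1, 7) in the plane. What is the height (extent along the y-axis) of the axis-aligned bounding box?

6.5

max y = 8, min y = 1.5, so height = 6.5.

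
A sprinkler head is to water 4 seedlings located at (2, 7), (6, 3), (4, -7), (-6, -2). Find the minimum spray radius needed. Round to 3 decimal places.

7.323

A smallest enclosing disk is always determined by at most three of the input points on its boundary.
The minimum enclosing circle is determined by three boundary points: (2, 7), (4, -7), (-6, -2).
Their circumcentre is (29/26, -7/26) with r² = 18125/338.
The farthest remaining point (6, 3) is at distance² 11677/338 ≤ 18125/338.
r = √(18125/338) ≈ 7.323.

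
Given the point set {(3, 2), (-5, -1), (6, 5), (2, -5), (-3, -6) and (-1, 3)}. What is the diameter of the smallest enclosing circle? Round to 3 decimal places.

14.213

A smallest enclosing disk is always determined by at most three of the input points on its boundary.
The farthest pair is (6, 5)–(-3, -6) with squared distance 202. The circle on this segment as diameter has centre (1.5, -0.5) and r² = 202/4 = 50.5.
Check (3, 2): distance² to centre = 8.5 ≤ 50.5, so it lies inside.
All remaining points lie in this disk, and no smaller disk contains both endpoints, so this is the minimum enclosing circle.
Diameter = 2r = 2√(50.5) ≈ 14.213.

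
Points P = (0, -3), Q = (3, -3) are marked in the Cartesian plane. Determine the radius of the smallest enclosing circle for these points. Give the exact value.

1.5

The smallest circle enclosing two points has them as diameter endpoints.
Centre = midpoint = (1.5, -3); r² = |PQ|²/4 = 9/4 = 2.25.
r = √(2.25) = 1.5.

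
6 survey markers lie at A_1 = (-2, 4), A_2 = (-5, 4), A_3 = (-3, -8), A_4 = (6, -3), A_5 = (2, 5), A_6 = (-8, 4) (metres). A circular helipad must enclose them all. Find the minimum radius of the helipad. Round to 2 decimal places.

7.88

By Welzl's lemma the MEC is supported by two points (diametrically opposite) or three points (on a circumcircle).
The minimum enclosing circle is determined by three boundary points: A_3, A_4, A_6.
Their circumcentre is (-53/38, -11/38) with r² = 44785/722.
The farthest remaining point A_5 is at distance² 28521/722 ≤ 44785/722.
r = √(44785/722) ≈ 7.88.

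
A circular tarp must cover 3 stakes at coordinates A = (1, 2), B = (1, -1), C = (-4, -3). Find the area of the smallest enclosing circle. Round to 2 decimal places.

39.27

Side lengths²: AB² = 9, AC² = 50, BC² = 29.
Since AC² = 50 ≥ 29 + 9 = 38, the angle opposite AC is not acute, so the smallest enclosing circle has AC as diameter.
Centre = midpoint of AC = (-1.5, -0.5), r² = 50/4 = 12.5.
Area = π·r² = π·12.5 ≈ 39.27.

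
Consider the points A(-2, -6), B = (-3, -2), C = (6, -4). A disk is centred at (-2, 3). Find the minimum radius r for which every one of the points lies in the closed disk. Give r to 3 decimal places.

10.630

The required radius is the distance from (-2, 3) to the farthest point.
Squared distances: 81, 26, 113.
Maximum is 113, attained at C.
r = √113 ≈ 10.630.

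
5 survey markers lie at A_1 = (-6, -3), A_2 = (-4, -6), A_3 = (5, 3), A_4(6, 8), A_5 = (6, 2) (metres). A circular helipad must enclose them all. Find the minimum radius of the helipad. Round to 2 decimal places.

8.60

By Welzl's lemma the MEC is supported by two points (diametrically opposite) or three points (on a circumcircle).
The farthest pair is A_2–A_4 with squared distance 296. The circle on this segment as diameter has centre (1, 1) and r² = 296/4 = 74.
Check A_1: distance² to centre = 65 ≤ 74, so it lies inside.
All remaining points lie in this disk, and no smaller disk contains both endpoints, so this is the minimum enclosing circle.
r = √74 ≈ 8.60.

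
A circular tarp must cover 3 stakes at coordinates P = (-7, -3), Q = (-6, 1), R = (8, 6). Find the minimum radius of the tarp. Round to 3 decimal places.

Side lengths²: PQ² = 17, PR² = 306, QR² = 221.
Since PR² = 306 ≥ 221 + 17 = 238, the angle opposite PR is not acute, so the smallest enclosing circle has PR as diameter.
Centre = midpoint of PR = (0.5, 1.5), r² = 306/4 = 76.5.
r = √(76.5) ≈ 8.746.

8.746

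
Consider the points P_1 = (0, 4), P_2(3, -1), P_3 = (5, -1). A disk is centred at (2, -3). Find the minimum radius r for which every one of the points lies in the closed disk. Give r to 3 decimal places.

7.280

The required radius is the distance from (2, -3) to the farthest point.
Squared distances: 53, 5, 13.
Maximum is 53, attained at P_1.
r = √53 ≈ 7.280.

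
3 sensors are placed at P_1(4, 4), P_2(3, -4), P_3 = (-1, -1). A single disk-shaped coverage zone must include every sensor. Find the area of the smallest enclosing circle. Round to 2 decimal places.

Side lengths²: P_1P_2² = 65, P_1P_3² = 50, P_2P_3² = 25.
Since P_1P_2² = 65 < 50 + 25 = 75, the triangle is acute, so the smallest enclosing circle is the circumcircle.
Circumcentre = (41/14, 1/14), r² = 1625/98.
Area = π·r² = π·1625/98 ≈ 52.09.

52.09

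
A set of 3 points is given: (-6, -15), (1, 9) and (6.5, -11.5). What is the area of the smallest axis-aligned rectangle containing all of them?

x ranges over [-6, 6.5], width 12.5.
y ranges over [-15, 9], height 24.
Area = 12.5 × 24 = 300.

300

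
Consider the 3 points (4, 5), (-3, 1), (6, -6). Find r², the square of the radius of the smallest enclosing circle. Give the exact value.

Call the three points A, B, C in the order given.
Side lengths²: AB² = 65, AC² = 125, BC² = 130.
Since BC² = 130 < 125 + 65 = 190, the triangle is acute, so the smallest enclosing circle is the circumcircle.
Circumcentre = (93/34, -31/34), r² = 21125/578.

21125/578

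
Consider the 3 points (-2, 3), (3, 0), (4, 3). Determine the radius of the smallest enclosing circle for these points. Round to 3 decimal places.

Call the three points A, B, C in the order given.
Side lengths²: AB² = 34, AC² = 36, BC² = 10.
Since AC² = 36 < 34 + 10 = 44, the triangle is acute, so the smallest enclosing circle is the circumcircle.
Circumcentre = (1, 7/3), r² = 85/9.
r = √(85/9) ≈ 3.073.

3.073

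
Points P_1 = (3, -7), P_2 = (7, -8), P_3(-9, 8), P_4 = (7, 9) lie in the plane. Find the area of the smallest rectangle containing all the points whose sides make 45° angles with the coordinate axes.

320

In coordinates u = x + y, v = x − y the rectangle is axis-aligned; the map (x,y)→(u,v) scales areas by 2.
u-values: -4, -1, -1, 16; range = 16 − (-4) = 20.
v-values: 10, 15, -17, -2; range = 15 − (-17) = 32.
Area = (20 × 32) / 2 = 320.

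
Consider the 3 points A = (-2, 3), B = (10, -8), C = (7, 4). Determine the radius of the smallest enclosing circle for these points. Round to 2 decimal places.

Side lengths²: AB² = 265, AC² = 82, BC² = 153.
Since AB² = 265 ≥ 153 + 82 = 235, the angle opposite AB is not acute, so the smallest enclosing circle has AB as diameter.
Centre = midpoint of AB = (4, -2.5), r² = 265/4 = 66.25.
r = √(66.25) ≈ 8.14.

8.14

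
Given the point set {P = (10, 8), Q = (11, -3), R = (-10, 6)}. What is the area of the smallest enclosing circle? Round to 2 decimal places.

410.01

Side lengths²: PQ² = 122, PR² = 404, QR² = 522.
Since QR² = 522 < 404 + 122 = 526, the triangle is acute, so the smallest enclosing circle is the circumcircle.
Circumcentre = (20/37, 59/37), r² = 178669/1369.
Area = π·r² = π·178669/1369 ≈ 410.01.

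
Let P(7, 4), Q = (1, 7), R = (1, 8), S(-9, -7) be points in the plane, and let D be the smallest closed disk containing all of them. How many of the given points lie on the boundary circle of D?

The minimum enclosing circle of a finite set is fixed by two of the points (as a diameter) or three (as a circumcircle).
The farthest pair is P–S with squared distance 377. The circle on this segment as diameter has centre (-1, -1.5) and r² = 377/4 = 94.25.
Check Q: distance² to centre = 76.25 ≤ 94.25, so it lies inside.
All remaining points lie in this disk, and no smaller disk contains both endpoints, so this is the minimum enclosing circle.
The points at distance exactly r from the centre are P, R, S — 3 points.

3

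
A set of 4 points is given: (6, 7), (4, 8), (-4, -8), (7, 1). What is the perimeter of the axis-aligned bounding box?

54

Width = max x − min x = 7 − (-4) = 11.
Height = max y − min y = 8 − (-8) = 16.
Perimeter = 2(11 + 16) = 54.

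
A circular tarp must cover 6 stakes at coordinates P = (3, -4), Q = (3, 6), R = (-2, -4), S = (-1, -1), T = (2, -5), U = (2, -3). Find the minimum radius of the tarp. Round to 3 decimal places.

A smallest enclosing disk is always determined by at most three of the input points on its boundary.
The minimum enclosing circle is determined by three boundary points: Q, R, T.
Their circumcentre is (23/18, 11/18) with r² = 5185/162.
The farthest remaining point P is at distance² 3925/162 ≤ 5185/162.
r = √(5185/162) ≈ 5.657.

5.657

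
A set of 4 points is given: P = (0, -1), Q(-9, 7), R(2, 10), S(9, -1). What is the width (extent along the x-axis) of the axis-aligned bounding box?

18

max x = 9, min x = -9, so width = 18.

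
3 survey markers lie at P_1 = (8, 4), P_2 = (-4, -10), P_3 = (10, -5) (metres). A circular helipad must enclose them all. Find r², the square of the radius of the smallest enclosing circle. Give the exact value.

Side lengths²: P_1P_2² = 340, P_1P_3² = 85, P_2P_3² = 221.
Since P_1P_2² = 340 ≥ 221 + 85 = 306, the angle opposite P_1P_2 is not acute, so the smallest enclosing circle has P_1P_2 as diameter.
Centre = midpoint of P_1P_2 = (2, -3), r² = 340/4 = 85.

85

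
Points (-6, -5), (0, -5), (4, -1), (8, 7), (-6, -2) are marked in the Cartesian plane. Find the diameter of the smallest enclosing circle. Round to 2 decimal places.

By Welzl's lemma the MEC is supported by two points (diametrically opposite) or three points (on a circumcircle).
The farthest pair is (-6, -5)–(8, 7) with squared distance 340. The circle on this segment as diameter has centre (1, 1) and r² = 340/4 = 85.
Check (0, -5): distance² to centre = 37 ≤ 85, so it lies inside.
All remaining points lie in this disk, and no smaller disk contains both endpoints, so this is the minimum enclosing circle.
Diameter = 2r = 2√85 ≈ 18.44.

18.44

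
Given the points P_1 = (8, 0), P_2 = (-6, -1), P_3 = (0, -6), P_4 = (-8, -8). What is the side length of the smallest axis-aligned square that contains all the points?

The bounding box has width 16 and height 8.
An axis-aligned square enclosing the set must have side ≥ max(width, height).
So the minimum side is max(16, 8) = 16.

16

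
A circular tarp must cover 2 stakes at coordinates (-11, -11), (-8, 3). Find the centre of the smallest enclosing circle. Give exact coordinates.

(-9.5, -4)

The smallest circle enclosing two points has them as diameter endpoints.
Centre = midpoint = (-9.5, -4); r² = |(-11, -11)−(-8, 3)|²/4 = 205/4 = 51.25.
Centre = (-9.5, -4).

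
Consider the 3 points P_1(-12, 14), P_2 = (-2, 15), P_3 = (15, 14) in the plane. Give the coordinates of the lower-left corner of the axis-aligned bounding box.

(-12, 14)

x-range [-12, 15], y-range [14, 15].
The lower-left corner is (-12, 14).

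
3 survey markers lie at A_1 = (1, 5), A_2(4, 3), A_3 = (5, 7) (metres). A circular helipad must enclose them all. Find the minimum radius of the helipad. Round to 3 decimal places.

2.374

Side lengths²: A_1A_2² = 13, A_1A_3² = 20, A_2A_3² = 17.
Since A_1A_3² = 20 < 17 + 13 = 30, the triangle is acute, so the smallest enclosing circle is the circumcircle.
Circumcentre = (47/14, 37/7), r² = 1105/196.
r = √(1105/196) ≈ 2.374.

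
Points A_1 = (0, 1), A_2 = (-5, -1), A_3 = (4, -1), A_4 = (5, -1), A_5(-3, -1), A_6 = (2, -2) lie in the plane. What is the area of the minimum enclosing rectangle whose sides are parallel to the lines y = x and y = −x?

In coordinates u = x + y, v = x − y the rectangle is axis-aligned; the map (x,y)→(u,v) scales areas by 2.
u-values: 1, -6, 3, 4, -4, 0; range = 4 − (-6) = 10.
v-values: -1, -4, 5, 6, -2, 4; range = 6 − (-4) = 10.
Area = (10 × 10) / 2 = 50.

50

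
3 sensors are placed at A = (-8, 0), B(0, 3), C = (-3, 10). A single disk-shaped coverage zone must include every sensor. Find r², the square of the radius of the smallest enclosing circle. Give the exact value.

Side lengths²: AB² = 73, AC² = 125, BC² = 58.
Since AC² = 125 < 73 + 58 = 131, the triangle is acute, so the smallest enclosing circle is the circumcircle.
Circumcentre = (-137/26, 127/26), r² = 10585/338.

10585/338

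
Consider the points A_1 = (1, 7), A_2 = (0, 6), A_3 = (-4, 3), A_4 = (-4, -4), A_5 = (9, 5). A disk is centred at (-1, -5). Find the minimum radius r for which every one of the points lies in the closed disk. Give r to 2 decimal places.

The required radius is the distance from (-1, -5) to the farthest point.
Squared distances: 148, 122, 73, 10, 200.
Maximum is 200, attained at A_5.
r = √200 ≈ 14.14.

14.14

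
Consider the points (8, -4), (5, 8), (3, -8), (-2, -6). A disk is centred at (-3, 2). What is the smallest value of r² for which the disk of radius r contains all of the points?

157

The required radius is the distance from (-3, 2) to the farthest point.
Squared distances: 157, 100, 136, 65.
Maximum is 157, attained at (8, -4).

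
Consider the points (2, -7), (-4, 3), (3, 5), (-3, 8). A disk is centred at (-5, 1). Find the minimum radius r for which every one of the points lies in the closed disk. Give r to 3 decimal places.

The required radius is the distance from (-5, 1) to the farthest point.
Squared distances: 113, 5, 80, 53.
Maximum is 113, attained at (2, -7).
r = √113 ≈ 10.630.

10.630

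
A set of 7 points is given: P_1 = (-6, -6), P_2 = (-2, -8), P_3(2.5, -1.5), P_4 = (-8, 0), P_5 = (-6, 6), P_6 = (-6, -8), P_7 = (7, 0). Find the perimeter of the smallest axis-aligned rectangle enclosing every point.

58

Width = max x − min x = 7 − (-8) = 15.
Height = max y − min y = 6 − (-8) = 14.
Perimeter = 2(15 + 14) = 58.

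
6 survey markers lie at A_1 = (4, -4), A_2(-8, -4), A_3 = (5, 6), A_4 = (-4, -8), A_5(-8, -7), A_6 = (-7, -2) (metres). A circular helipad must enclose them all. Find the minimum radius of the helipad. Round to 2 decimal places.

9.19

A smallest enclosing disk is always determined by at most three of the input points on its boundary.
The farthest pair is A_3–A_5 with squared distance 338. The circle on this segment as diameter has centre (-1.5, -0.5) and r² = 338/4 = 84.5.
Check A_1: distance² to centre = 42.5 ≤ 84.5, so it lies inside.
All remaining points lie in this disk, and no smaller disk contains both endpoints, so this is the minimum enclosing circle.
r = √(84.5) ≈ 9.19.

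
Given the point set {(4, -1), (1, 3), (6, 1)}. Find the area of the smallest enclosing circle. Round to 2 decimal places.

23.24

Call the three points A, B, C in the order given.
Side lengths²: AB² = 25, AC² = 8, BC² = 29.
Since BC² = 29 < 25 + 8 = 33, the triangle is acute, so the smallest enclosing circle is the circumcircle.
Circumcentre = (47/14, 23/14), r² = 725/98.
Area = π·r² = π·725/98 ≈ 23.24.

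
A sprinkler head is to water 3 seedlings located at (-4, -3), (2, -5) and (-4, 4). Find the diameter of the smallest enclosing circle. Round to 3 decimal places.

10.817

Call the three points A, B, C in the order given.
Side lengths²: AB² = 40, AC² = 49, BC² = 117.
Since BC² = 117 ≥ 49 + 40 = 89, the angle opposite BC is not acute, so the smallest enclosing circle has BC as diameter.
Centre = midpoint of BC = (-1, -0.5), r² = 117/4 = 29.25.
Diameter = 2r = 2√(29.25) ≈ 10.817.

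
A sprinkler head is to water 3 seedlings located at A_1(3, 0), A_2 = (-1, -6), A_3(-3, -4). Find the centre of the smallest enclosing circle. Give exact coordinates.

(0.4, -2.6)

Side lengths²: A_1A_2² = 52, A_1A_3² = 52, A_2A_3² = 8.
Since A_1A_3² = 52 < 52 + 8 = 60, the triangle is acute, so the smallest enclosing circle is the circumcircle.
Circumcentre = (0.4, -2.6), r² = 13.52.
Centre = (0.4, -2.6).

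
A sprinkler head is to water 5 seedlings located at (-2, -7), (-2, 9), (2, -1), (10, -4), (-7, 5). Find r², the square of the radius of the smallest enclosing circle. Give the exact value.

The farthest pair is (10, -4)–(-7, 5) with squared distance 370. The circle on this segment as diameter has centre (1.5, 0.5) and r² = 370/4 = 92.5.
Check (-2, -7): distance² to centre = 68.5 ≤ 92.5, so it lies inside.
All remaining points lie in this disk, and no smaller disk contains both endpoints, so this is the minimum enclosing circle.

92.5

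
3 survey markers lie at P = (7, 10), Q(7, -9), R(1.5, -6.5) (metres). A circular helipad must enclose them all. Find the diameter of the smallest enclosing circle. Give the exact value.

19

Side lengths²: PQ² = 361, PR² = 302.5, QR² = 36.5.
Since PQ² = 361 ≥ 302.5 + 36.5 = 339, the angle opposite PQ is not acute, so the smallest enclosing circle has PQ as diameter.
Centre = midpoint of PQ = (7, 0.5), r² = 361/4 = 90.25.
Diameter = 2r = 2√(90.25) = 19.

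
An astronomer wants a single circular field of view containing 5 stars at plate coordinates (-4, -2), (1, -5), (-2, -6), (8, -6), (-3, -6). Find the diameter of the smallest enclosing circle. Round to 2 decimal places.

The minimum enclosing circle of a finite set is fixed by two of the points (as a diameter) or three (as a circumcircle).
The farthest pair is (-4, -2)–(8, -6) with squared distance 160. The circle on this segment as diameter has centre (2, -4) and r² = 160/4 = 40.
Check (1, -5): distance² to centre = 2 ≤ 40, so it lies inside.
All remaining points lie in this disk, and no smaller disk contains both endpoints, so this is the minimum enclosing circle.
Diameter = 2r = 2√40 ≈ 12.65.

12.65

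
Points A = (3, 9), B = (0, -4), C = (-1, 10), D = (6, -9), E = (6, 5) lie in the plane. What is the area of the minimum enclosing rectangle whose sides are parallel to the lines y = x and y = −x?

In coordinates u = x + y, v = x − y the rectangle is axis-aligned; the map (x,y)→(u,v) scales areas by 2.
u-values: 12, -4, 9, -3, 11; range = 12 − (-4) = 16.
v-values: -6, 4, -11, 15, 1; range = 15 − (-11) = 26.
Area = (16 × 26) / 2 = 208.

208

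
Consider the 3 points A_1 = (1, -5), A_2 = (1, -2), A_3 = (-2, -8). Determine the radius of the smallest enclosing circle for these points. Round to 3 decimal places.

Side lengths²: A_1A_2² = 9, A_1A_3² = 18, A_2A_3² = 45.
Since A_2A_3² = 45 ≥ 18 + 9 = 27, the angle opposite A_2A_3 is not acute, so the smallest enclosing circle has A_2A_3 as diameter.
Centre = midpoint of A_2A_3 = (-0.5, -5), r² = 45/4 = 11.25.
r = √(11.25) ≈ 3.354.

3.354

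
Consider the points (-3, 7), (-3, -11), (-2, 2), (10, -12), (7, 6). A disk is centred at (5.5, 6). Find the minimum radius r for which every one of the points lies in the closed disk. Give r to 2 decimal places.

19.01

The required radius is the distance from (5.5, 6) to the farthest point.
Squared distances: 73.25, 361.25, 72.25, 344.25, 2.25.
Maximum is 361.25, attained at (-3, -11).
r = √(361.25) ≈ 19.01.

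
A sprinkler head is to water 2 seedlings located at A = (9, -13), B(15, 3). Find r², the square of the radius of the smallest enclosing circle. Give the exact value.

The smallest circle enclosing two points has them as diameter endpoints.
Centre = midpoint = (12, -5); r² = |AB|²/4 = 292/4 = 73.

73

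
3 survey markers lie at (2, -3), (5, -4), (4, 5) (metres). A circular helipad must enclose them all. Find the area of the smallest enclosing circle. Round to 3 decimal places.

64.403

Call the three points A, B, C in the order given.
Side lengths²: AB² = 10, AC² = 68, BC² = 82.
Since BC² = 82 ≥ 68 + 10 = 78, the angle opposite BC is not acute, so the smallest enclosing circle has BC as diameter.
Centre = midpoint of BC = (4.5, 0.5), r² = 82/4 = 20.5.
Area = π·r² = π·20.5 ≈ 64.403.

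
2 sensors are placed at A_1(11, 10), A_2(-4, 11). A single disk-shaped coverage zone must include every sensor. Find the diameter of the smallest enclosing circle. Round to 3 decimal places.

The smallest circle enclosing two points has them as diameter endpoints.
Centre = midpoint = (3.5, 10.5); r² = |A_1A_2|²/4 = 226/4 = 56.5.
Diameter = 2r = 2√(56.5) ≈ 15.033.

15.033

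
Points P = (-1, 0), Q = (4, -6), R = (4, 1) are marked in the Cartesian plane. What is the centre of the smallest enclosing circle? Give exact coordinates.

(2.1, -2.5)

Side lengths²: PQ² = 61, PR² = 26, QR² = 49.
Since PQ² = 61 < 49 + 26 = 75, the triangle is acute, so the smallest enclosing circle is the circumcircle.
Circumcentre = (2.1, -2.5), r² = 15.86.
Centre = (2.1, -2.5).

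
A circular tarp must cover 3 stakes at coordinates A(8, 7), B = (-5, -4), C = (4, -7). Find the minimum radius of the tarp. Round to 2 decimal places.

8.52

Side lengths²: AB² = 290, AC² = 212, BC² = 90.
Since AB² = 290 < 212 + 90 = 302, the triangle is acute, so the smallest enclosing circle is the circumcircle.
Circumcentre = (40/23, 28/23), r² = 38425/529.
r = √(38425/529) ≈ 8.52.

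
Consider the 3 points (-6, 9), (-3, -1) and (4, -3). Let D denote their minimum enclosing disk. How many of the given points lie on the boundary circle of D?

2

Call the three points A, B, C in the order given.
Side lengths²: AB² = 109, AC² = 244, BC² = 53.
Since AC² = 244 ≥ 109 + 53 = 162, the angle opposite AC is not acute, so the smallest enclosing circle has AC as diameter.
Centre = midpoint of AC = (-1, 3), r² = 244/4 = 61.
The points at distance exactly r from the centre are (-6, 9), (4, -3) — 2 points.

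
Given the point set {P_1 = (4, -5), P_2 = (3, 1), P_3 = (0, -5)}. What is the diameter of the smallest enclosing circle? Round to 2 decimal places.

6.80

Side lengths²: P_1P_2² = 37, P_1P_3² = 16, P_2P_3² = 45.
Since P_2P_3² = 45 < 37 + 16 = 53, the triangle is acute, so the smallest enclosing circle is the circumcircle.
Circumcentre = (2, -2.25), r² = 11.5625.
Diameter = 2r = 2√(11.5625) ≈ 6.80.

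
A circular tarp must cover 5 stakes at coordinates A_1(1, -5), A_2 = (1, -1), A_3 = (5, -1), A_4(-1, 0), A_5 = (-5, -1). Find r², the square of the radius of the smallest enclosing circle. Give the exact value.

The minimum enclosing circle of a finite set is fixed by two of the points (as a diameter) or three (as a circumcircle).
The farthest pair is A_3–A_5 with squared distance 100. The circle on this segment as diameter has centre (0, -1) and r² = 100/4 = 25.
Check A_1: distance² to centre = 17 ≤ 25, so it lies inside.
All remaining points lie in this disk, and no smaller disk contains both endpoints, so this is the minimum enclosing circle.

25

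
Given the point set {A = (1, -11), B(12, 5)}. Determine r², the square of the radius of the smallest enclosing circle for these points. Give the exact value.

The smallest circle enclosing two points has them as diameter endpoints.
Centre = midpoint = (6.5, -3); r² = |AB|²/4 = 377/4 = 94.25.

94.25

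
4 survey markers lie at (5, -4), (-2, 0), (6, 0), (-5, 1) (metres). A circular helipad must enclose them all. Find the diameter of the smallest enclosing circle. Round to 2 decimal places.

A smallest enclosing disk is always determined by at most three of the input points on its boundary.
The minimum enclosing circle is determined by three boundary points: (5, -4), (6, 0), (-5, 1).
Their circumcentre is (7/18, -13/18) with r² = 5185/162.
The farthest remaining point (-2, 0) is at distance² 1009/162 ≤ 5185/162.
Diameter = 2r = 2√(5185/162) ≈ 11.31.

11.31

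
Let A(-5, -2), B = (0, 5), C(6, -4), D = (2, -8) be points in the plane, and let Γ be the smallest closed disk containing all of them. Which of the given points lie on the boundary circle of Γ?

The farthest pair is B–D with squared distance 173. The circle on this segment as diameter has centre (1, -1.5) and r² = 173/4 = 43.25.
Check A: distance² to centre = 36.25 ≤ 43.25, so it lies inside.
All remaining points lie in this disk, and no smaller disk contains both endpoints, so this is the minimum enclosing circle.
The points at distance exactly r from the centre are B, D — 2 points.

B, D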